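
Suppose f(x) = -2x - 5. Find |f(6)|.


f(6) = -17
|-17| = 17

17


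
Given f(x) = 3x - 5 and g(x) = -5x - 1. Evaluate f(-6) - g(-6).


f(-6) = -23
g(-6) = 29
Difference = -52

-52


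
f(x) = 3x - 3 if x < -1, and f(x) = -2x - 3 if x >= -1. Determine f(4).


4 satisfies x >= -1
f(4) = -11

-11


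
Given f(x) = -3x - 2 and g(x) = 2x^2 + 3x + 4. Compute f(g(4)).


-146


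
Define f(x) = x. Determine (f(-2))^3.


f(-2) = -2
(-2)^3 = -8

-8


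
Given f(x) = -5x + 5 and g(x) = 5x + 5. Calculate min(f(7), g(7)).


f(7) = -30
g(7) = 40
min = -30

-30


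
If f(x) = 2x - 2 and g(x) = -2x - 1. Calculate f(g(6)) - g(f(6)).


f(g(6)) = -28
g(f(6)) = -21
Difference = -7

-7


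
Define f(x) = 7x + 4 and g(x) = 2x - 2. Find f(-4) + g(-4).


f(-4) = -24
g(-4) = -10
Sum = -34

-34


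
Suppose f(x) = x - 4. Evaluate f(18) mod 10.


f(18) = 14
14 mod 10 = 4

4


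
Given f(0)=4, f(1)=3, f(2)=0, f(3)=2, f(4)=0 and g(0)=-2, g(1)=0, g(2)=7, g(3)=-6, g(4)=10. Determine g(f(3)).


f(3) = 2
g(2) = 7

7


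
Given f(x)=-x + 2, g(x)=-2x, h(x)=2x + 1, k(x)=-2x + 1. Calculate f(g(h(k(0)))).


k(0) = 1
h(1) = 3
g(3) = -6
f(-6) = 8

8


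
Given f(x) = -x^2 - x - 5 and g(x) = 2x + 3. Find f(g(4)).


g(4) = 11
f(11) = (-1)*(11)^2 - 1*(11) - 5 = -137

-137


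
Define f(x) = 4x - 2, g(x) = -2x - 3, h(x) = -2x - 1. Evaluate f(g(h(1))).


h(1) = -3
g(-3) = 3
f(3) = 10

10


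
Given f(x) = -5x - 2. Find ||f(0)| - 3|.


1


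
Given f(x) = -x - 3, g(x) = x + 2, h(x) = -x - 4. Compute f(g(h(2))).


h(2) = -6
g(-6) = -4
f(-4) = 1

1


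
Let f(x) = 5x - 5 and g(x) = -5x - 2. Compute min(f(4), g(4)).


f(4) = 15
g(4) = -22
min = -22

-22


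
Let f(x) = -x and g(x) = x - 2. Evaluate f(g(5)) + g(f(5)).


f(g(5)) = -3
g(f(5)) = -7
Sum = -10

-10


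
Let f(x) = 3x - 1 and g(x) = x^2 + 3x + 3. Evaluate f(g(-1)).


g(-1) = 1
f(1) = 2

2


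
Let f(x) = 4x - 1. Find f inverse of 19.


Solve 4x - 1 = 19
x = (19 + 1) / 4 = 5

5


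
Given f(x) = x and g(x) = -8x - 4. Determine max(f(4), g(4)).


f(4) = 4
g(4) = -36
max = 4

4


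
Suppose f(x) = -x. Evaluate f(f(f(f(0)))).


f(0) = 0
f(0) = 0
f(0) = 0
f(0) = 0

0


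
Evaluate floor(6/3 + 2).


6/3 = 2
2 + 2 = 4
floor(4) = 4

4


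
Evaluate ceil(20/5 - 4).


20/5 = 4
4 - 4 = 0
ceil(0) = 0

0


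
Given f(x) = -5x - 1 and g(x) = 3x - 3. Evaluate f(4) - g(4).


f(4) = -21
g(4) = 9
Difference = -30

-30


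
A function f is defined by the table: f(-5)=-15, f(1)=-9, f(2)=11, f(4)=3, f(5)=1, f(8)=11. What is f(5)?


Reading from the table at x = 5

1


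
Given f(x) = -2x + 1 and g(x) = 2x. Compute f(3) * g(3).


f(3) = -5
g(3) = 6
Product = -30

-30


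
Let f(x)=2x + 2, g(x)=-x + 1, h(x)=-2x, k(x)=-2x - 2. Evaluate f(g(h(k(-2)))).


k(-2) = 2
h(2) = -4
g(-4) = 5
f(5) = 12

12


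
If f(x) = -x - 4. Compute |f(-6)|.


f(-6) = 2
|2| = 2

2


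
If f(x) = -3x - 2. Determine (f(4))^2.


f(4) = -14
(-14)^2 = 196

196


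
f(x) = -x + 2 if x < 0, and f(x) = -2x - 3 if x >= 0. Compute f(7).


7 satisfies x >= 0
f(7) = -17

-17


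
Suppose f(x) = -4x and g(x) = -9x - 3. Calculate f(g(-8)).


g(-8) = 69
f(69) = -276

-276


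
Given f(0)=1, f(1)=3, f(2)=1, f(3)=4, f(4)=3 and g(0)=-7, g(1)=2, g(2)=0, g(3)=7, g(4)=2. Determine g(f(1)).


f(1) = 3
g(3) = 7

7


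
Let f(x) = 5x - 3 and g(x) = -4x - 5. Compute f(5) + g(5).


f(5) = 22
g(5) = -25
Sum = -3

-3


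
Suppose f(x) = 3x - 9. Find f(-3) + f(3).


f(-3) = -18
f(3) = 0
Sum = -18

-18


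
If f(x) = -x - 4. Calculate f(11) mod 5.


0


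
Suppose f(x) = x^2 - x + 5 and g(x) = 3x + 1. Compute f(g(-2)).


35


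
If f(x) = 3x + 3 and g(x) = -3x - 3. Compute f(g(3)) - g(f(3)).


f(g(3)) = -33
g(f(3)) = -39
Difference = 6

6


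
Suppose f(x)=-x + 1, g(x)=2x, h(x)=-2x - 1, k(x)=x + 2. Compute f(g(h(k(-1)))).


k(-1) = 1
h(1) = -3
g(-3) = -6
f(-6) = 7

7


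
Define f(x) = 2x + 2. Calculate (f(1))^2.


f(1) = 4
(4)^2 = 16

16


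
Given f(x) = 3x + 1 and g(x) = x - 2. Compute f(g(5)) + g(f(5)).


24


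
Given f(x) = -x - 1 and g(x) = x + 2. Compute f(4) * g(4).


f(4) = -5
g(4) = 6
Product = -30

-30


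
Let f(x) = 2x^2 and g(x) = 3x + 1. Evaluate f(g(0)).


g(0) = 1
f(1) = 2*(1)^2 = 2

2


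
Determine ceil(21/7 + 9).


21/7 = 3
3 + 9 = 12
ceil(12) = 12

12


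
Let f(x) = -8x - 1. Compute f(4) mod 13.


6


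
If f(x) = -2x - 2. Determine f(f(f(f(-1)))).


-6


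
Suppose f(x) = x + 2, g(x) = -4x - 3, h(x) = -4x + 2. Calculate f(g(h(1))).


h(1) = -2
g(-2) = 5
f(5) = 7

7


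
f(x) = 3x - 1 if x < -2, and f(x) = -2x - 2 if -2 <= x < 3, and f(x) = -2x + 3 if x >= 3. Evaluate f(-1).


-1 satisfies -2 <= x < 3
f(-1) = 0

0


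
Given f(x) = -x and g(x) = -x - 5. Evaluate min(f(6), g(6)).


f(6) = -6
g(6) = -11
min = -11

-11


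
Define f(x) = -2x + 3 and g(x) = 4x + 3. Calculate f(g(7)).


g(7) = 31
f(31) = -59

-59


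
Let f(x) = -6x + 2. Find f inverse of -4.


1


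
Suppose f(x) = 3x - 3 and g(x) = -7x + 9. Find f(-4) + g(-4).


f(-4) = -15
g(-4) = 37
Sum = 22

22


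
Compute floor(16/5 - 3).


16/5 = 3.2
3.2 - 3 = 0.2
floor(0.2) = 0

0


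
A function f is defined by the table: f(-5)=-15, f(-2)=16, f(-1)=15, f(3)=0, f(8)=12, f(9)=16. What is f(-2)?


Reading from the table at x = -2

16


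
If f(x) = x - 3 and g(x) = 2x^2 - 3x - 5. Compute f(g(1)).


-9


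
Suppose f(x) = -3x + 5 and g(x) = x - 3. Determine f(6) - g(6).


f(6) = -13
g(6) = 3
Difference = -16

-16


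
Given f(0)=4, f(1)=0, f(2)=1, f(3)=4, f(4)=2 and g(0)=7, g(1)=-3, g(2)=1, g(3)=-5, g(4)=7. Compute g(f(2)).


f(2) = 1
g(1) = -3

-3


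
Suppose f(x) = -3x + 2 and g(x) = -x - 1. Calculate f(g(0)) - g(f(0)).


f(g(0)) = 5
g(f(0)) = -3
Difference = 8

8


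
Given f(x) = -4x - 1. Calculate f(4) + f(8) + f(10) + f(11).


f(4) = -17
f(8) = -33
f(10) = -41
f(11) = -45
Sum = -136

-136


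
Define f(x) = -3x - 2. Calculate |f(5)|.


f(5) = -17
|-17| = 17

17


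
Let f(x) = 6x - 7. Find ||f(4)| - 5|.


f(4) = 17
|17| = 17
|17 - 5| = 12

12


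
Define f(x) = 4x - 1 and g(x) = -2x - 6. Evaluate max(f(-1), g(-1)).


f(-1) = -5
g(-1) = -4
max = -4

-4


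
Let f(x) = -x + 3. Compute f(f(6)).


f(6) = -3
f(-3) = 6

6


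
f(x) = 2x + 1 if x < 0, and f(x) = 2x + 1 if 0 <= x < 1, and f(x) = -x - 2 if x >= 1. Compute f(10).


10 satisfies x >= 1
f(10) = -12

-12


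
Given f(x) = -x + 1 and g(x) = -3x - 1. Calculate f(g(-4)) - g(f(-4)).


6


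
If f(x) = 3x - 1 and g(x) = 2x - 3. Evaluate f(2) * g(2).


f(2) = 5
g(2) = 1
Product = 5

5


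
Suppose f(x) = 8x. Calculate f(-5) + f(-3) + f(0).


f(-5) = -40
f(-3) = -24
f(0) = 0
Sum = -64

-64


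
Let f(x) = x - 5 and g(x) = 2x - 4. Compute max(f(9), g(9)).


f(9) = 4
g(9) = 14
max = 14

14


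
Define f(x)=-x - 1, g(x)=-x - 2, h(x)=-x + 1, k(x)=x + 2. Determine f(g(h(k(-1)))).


k(-1) = 1
h(1) = 0
g(0) = -2
f(-2) = 1

1


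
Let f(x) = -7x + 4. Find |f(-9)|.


f(-9) = 67
|67| = 67

67


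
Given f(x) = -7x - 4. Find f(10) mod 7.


f(10) = -74
-74 mod 7 = 3

3


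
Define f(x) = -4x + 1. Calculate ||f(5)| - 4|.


f(5) = -19
|-19| = 19
|19 - 4| = 15

15


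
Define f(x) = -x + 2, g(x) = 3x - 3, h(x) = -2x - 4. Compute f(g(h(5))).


h(5) = -14
g(-14) = -45
f(-45) = 47

47


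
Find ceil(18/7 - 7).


18/7 = 2.5714
2.5714 - 7 = -4.4286
ceil(-4.4286) = -4

-4


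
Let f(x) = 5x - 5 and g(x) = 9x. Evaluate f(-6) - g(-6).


f(-6) = -35
g(-6) = -54
Difference = 19

19


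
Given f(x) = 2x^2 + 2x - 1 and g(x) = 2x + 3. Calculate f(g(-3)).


g(-3) = -3
f(-3) = 2*(-3)^2 + 2*(-3) - 1 = 11

11


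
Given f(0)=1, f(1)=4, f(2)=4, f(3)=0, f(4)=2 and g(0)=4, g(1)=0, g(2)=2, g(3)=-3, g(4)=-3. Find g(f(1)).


f(1) = 4
g(4) = -3

-3


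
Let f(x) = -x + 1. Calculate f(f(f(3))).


f(3) = -2
f(-2) = 3
f(3) = -2

-2


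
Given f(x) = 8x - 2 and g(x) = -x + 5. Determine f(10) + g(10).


73


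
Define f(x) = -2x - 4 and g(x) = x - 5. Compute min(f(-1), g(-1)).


f(-1) = -2
g(-1) = -6
min = -6

-6


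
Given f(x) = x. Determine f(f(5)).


f(5) = 5
f(5) = 5

5


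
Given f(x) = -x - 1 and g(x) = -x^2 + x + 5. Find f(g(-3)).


g(-3) = -7
f(-7) = 6

6


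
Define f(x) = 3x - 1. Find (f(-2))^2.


f(-2) = -7
(-7)^2 = 49

49


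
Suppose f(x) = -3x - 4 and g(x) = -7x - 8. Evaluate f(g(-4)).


g(-4) = 20
f(20) = -64

-64


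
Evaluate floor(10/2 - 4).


10/2 = 5
5 - 4 = 1
floor(1) = 1

1


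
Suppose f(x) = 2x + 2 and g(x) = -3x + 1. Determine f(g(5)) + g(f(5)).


f(g(5)) = -26
g(f(5)) = -35
Sum = -61

-61


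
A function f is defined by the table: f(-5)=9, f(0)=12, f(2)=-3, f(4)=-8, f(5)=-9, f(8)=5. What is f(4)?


Reading from the table at x = 4

-8


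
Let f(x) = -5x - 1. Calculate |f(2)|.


f(2) = -11
|-11| = 11

11


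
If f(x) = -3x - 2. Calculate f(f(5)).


f(5) = -17
f(-17) = 49

49


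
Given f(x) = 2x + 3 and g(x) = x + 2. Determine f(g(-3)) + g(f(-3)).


f(g(-3)) = 1
g(f(-3)) = -1
Sum = 0

0


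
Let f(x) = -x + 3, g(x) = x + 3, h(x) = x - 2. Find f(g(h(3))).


h(3) = 1
g(1) = 4
f(4) = -1

-1


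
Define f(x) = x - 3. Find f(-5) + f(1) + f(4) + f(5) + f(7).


f(-5) = -8
f(1) = -2
f(4) = 1
f(5) = 2
f(7) = 4
Sum = -3

-3


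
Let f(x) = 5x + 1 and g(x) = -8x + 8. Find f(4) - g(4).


f(4) = 21
g(4) = -24
Difference = 45

45


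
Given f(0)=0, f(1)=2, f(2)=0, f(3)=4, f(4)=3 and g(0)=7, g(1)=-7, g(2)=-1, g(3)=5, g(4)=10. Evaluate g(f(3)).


10


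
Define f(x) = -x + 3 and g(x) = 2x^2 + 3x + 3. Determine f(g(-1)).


g(-1) = 2
f(2) = 1

1


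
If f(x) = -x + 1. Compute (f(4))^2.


f(4) = -3
(-3)^2 = 9

9


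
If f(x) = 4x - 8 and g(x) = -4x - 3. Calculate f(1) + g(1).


f(1) = -4
g(1) = -7
Sum = -11

-11


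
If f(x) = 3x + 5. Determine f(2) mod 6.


5


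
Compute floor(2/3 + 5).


5


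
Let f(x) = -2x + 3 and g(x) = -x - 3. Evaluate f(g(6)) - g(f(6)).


f(g(6)) = 21
g(f(6)) = 6
Difference = 15

15


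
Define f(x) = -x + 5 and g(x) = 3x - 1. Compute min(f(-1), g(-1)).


f(-1) = 6
g(-1) = -4
min = -4

-4


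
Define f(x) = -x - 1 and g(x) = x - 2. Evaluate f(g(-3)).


g(-3) = -5
f(-5) = 4

4


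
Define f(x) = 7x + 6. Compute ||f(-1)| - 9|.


f(-1) = -1
|-1| = 1
|1 - 9| = 8

8


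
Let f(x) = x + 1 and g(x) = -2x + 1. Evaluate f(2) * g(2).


f(2) = 3
g(2) = -3
Product = -9

-9


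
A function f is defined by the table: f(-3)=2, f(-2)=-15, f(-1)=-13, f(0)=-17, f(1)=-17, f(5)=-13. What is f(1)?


Reading from the table at x = 1

-17


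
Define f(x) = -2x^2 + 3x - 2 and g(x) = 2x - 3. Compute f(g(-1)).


g(-1) = -5
f(-5) = (-2)*(-5)^2 + 3*(-5) - 2 = -67

-67


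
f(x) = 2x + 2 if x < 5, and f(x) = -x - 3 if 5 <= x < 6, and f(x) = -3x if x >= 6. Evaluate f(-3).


-4


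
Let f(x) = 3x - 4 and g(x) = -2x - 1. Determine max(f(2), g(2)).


2


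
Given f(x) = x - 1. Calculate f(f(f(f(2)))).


f(2) = 1
f(1) = 0
f(0) = -1
f(-1) = -2

-2


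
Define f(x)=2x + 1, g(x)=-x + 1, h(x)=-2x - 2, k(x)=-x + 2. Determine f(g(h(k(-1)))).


k(-1) = 3
h(3) = -8
g(-8) = 9
f(9) = 19

19


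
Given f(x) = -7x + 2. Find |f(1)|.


f(1) = -5
|-5| = 5

5


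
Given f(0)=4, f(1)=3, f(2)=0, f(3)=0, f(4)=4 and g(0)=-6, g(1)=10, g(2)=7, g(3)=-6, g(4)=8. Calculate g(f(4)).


f(4) = 4
g(4) = 8

8


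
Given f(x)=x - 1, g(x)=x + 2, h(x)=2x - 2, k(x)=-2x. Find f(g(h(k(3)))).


k(3) = -6
h(-6) = -14
g(-14) = -12
f(-12) = -13

-13


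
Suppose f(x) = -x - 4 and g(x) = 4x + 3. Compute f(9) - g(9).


f(9) = -13
g(9) = 39
Difference = -52

-52


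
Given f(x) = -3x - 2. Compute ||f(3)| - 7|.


4


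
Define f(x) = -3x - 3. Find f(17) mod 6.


f(17) = -54
-54 mod 6 = 0

0


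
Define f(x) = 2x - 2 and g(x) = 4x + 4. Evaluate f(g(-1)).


-2


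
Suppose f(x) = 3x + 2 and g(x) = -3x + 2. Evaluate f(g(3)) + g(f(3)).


f(g(3)) = -19
g(f(3)) = -31
Sum = -50

-50


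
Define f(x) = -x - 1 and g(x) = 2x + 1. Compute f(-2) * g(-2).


f(-2) = 1
g(-2) = -3
Product = -3

-3


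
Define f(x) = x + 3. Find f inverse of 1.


Solve x + 3 = 1
x = (1 - 3) / 1 = -2

-2


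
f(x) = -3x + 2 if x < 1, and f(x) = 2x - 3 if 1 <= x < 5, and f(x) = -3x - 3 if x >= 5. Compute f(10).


10 satisfies x >= 5
f(10) = -33

-33


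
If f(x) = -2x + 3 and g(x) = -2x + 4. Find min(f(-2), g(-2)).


f(-2) = 7
g(-2) = 8
min = 7

7


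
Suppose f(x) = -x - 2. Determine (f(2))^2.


f(2) = -4
(-4)^2 = 16

16


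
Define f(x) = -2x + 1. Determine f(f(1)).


f(1) = -1
f(-1) = 3

3


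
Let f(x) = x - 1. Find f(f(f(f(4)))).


f(4) = 3
f(3) = 2
f(2) = 1
f(1) = 0

0


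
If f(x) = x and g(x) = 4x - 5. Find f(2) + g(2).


f(2) = 2
g(2) = 3
Sum = 5

5


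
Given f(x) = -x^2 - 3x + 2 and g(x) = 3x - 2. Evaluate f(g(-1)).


g(-1) = -5
f(-5) = (-1)*(-5)^2 - 3*(-5) + 2 = -8

-8


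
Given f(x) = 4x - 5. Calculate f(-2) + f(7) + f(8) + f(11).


f(-2) = -13
f(7) = 23
f(8) = 27
f(11) = 39
Sum = 76

76


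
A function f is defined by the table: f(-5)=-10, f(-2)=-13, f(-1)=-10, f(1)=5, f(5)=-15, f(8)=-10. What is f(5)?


Reading from the table at x = 5

-15


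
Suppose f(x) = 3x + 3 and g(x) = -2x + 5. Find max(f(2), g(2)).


f(2) = 9
g(2) = 1
max = 9

9


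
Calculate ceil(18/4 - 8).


18/4 = 4.5
4.5 - 8 = -3.5
ceil(-3.5) = -3

-3


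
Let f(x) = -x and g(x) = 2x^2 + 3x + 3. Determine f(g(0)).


g(0) = 3
f(3) = -3

-3


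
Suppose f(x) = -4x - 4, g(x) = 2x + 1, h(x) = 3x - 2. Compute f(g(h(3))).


h(3) = 7
g(7) = 15
f(15) = -64

-64


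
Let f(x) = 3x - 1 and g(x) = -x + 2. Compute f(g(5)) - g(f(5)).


2


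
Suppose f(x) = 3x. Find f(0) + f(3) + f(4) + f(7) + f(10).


f(0) = 0
f(3) = 9
f(4) = 12
f(7) = 21
f(10) = 30
Sum = 72

72


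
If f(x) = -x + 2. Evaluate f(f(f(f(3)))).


f(3) = -1
f(-1) = 3
f(3) = -1
f(-1) = 3

3


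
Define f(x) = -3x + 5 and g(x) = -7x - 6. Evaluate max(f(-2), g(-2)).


f(-2) = 11
g(-2) = 8
max = 11

11


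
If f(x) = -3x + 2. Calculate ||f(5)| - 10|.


3


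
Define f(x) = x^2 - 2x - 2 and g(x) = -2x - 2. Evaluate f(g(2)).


g(2) = -6
f(-6) = 1*(-6)^2 - 2*(-6) - 2 = 46

46


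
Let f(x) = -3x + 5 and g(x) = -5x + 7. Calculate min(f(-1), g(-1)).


f(-1) = 8
g(-1) = 12
min = 8

8


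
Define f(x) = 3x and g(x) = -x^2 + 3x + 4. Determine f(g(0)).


g(0) = 4
f(4) = 12

12


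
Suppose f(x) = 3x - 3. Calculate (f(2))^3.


f(2) = 3
(3)^3 = 27

27


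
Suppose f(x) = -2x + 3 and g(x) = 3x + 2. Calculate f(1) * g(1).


5


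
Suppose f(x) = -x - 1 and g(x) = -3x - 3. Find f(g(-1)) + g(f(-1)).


f(g(-1)) = -1
g(f(-1)) = -3
Sum = -4

-4


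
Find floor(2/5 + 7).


2/5 = 0.4
0.4 + 7 = 7.4
floor(7.4) = 7

7


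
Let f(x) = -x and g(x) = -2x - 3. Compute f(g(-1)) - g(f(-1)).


f(g(-1)) = 1
g(f(-1)) = -5
Difference = 6

6


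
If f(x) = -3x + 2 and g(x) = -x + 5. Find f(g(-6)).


-31


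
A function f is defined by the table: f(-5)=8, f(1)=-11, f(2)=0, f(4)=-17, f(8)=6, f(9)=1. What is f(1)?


Reading from the table at x = 1

-11


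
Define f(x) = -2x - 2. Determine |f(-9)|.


16


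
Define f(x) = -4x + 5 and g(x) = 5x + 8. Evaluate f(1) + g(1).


f(1) = 1
g(1) = 13
Sum = 14

14


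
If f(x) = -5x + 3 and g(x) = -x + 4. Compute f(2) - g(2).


f(2) = -7
g(2) = 2
Difference = -9

-9


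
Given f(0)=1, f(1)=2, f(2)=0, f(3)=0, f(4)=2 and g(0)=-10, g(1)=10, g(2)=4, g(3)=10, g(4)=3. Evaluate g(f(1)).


f(1) = 2
g(2) = 4

4


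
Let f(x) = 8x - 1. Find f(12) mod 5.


0


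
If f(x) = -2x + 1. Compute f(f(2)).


f(2) = -3
f(-3) = 7

7


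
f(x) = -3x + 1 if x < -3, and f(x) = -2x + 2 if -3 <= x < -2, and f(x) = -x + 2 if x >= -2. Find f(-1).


-1 satisfies x >= -2
f(-1) = 3

3


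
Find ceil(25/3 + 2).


25/3 = 8.3333
8.3333 + 2 = 10.3333
ceil(10.3333) = 11

11


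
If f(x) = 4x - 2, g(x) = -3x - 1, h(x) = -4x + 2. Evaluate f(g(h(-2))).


h(-2) = 10
g(10) = -31
f(-31) = -126

-126


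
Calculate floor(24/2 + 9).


24/2 = 12
12 + 9 = 21
floor(21) = 21

21


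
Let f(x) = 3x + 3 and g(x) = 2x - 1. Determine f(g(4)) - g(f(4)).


f(g(4)) = 24
g(f(4)) = 29
Difference = -5

-5


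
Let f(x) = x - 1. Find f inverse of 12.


Solve x - 1 = 12
x = (12 + 1) / 1 = 13

13


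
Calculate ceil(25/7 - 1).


25/7 = 3.5714
3.5714 - 1 = 2.5714
ceil(2.5714) = 3

3


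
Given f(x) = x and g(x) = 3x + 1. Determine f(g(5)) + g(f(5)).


f(g(5)) = 16
g(f(5)) = 16
Sum = 32

32


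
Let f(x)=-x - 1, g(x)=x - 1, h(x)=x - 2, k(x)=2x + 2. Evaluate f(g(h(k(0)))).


k(0) = 2
h(2) = 0
g(0) = -1
f(-1) = 0

0


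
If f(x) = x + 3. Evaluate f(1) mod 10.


f(1) = 4
4 mod 10 = 4

4


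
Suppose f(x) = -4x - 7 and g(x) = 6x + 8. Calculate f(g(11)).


g(11) = 74
f(74) = -303

-303


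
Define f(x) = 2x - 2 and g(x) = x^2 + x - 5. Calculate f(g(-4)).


12


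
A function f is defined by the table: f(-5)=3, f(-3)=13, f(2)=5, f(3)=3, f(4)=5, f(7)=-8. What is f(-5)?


3


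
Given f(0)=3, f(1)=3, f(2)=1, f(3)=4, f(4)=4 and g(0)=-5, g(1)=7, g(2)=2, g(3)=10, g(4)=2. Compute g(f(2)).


7


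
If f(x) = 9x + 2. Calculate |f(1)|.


f(1) = 11
|11| = 11

11


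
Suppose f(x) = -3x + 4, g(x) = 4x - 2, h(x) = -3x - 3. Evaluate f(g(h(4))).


h(4) = -15
g(-15) = -62
f(-62) = 190

190


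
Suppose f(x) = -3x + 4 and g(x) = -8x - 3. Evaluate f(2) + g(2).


f(2) = -2
g(2) = -19
Sum = -21

-21


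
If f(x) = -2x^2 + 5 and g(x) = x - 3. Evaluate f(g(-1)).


g(-1) = -4
f(-4) = (-2)*(-4)^2 + 5 = -27

-27


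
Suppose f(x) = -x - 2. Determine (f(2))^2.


f(2) = -4
(-4)^2 = 16

16


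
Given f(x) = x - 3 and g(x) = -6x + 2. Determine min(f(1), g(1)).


f(1) = -2
g(1) = -4
min = -4

-4


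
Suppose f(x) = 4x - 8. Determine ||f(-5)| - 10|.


f(-5) = -28
|-28| = 28
|28 - 10| = 18

18


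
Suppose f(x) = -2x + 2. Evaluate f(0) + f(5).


-6


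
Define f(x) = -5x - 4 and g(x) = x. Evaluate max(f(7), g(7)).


f(7) = -39
g(7) = 7
max = 7

7


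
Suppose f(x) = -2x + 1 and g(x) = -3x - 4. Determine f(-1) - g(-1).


f(-1) = 3
g(-1) = -1
Difference = 4

4


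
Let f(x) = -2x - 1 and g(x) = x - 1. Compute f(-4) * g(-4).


f(-4) = 7
g(-4) = -5
Product = -35

-35


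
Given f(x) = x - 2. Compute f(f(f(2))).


f(2) = 0
f(0) = -2
f(-2) = -4

-4


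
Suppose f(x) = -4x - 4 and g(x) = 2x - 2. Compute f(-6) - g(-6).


34


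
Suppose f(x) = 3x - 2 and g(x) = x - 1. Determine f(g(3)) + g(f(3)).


f(g(3)) = 4
g(f(3)) = 6
Sum = 10

10


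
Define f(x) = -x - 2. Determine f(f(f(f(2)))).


f(2) = -4
f(-4) = 2
f(2) = -4
f(-4) = 2

2


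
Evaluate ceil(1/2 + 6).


1/2 = 0.5
0.5 + 6 = 6.5
ceil(6.5) = 7

7


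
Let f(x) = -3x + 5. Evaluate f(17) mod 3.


2


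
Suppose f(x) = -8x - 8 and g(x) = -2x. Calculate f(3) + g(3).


-38


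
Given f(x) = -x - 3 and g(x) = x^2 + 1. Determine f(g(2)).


g(2) = 5
f(5) = -8

-8


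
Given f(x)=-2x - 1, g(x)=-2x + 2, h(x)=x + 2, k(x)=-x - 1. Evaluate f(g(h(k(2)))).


k(2) = -3
h(-3) = -1
g(-1) = 4
f(4) = -9

-9


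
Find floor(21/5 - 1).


21/5 = 4.2
4.2 - 1 = 3.2
floor(3.2) = 3

3


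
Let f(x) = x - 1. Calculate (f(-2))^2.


f(-2) = -3
(-3)^2 = 9

9


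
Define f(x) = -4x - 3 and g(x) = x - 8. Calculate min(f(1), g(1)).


f(1) = -7
g(1) = -7
min = -7

-7


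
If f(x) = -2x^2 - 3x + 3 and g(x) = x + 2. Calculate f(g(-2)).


g(-2) = 0
f(0) = (-2)*(0)^2 - 3*(0) + 3 = 3

3


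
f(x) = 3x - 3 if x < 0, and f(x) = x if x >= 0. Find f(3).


3


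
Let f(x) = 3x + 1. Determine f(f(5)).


f(5) = 16
f(16) = 49

49


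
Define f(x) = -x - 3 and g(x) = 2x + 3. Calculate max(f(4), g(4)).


f(4) = -7
g(4) = 11
max = 11

11


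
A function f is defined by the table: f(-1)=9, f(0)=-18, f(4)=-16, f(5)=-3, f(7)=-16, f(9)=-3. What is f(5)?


Reading from the table at x = 5

-3


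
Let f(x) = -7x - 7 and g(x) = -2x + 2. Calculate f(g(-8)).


-133


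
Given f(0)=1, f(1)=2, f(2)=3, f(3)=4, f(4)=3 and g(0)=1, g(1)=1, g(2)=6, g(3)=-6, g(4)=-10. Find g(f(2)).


f(2) = 3
g(3) = -6

-6


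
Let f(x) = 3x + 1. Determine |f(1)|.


f(1) = 4
|4| = 4

4


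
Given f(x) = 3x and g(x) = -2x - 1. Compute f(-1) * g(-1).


f(-1) = -3
g(-1) = 1
Product = -3

-3


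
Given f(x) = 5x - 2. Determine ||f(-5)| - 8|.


f(-5) = -27
|-27| = 27
|27 - 8| = 19

19


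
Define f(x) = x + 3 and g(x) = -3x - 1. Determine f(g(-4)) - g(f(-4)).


f(g(-4)) = 14
g(f(-4)) = 2
Difference = 12

12


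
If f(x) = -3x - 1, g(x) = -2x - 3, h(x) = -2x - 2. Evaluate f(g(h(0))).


h(0) = -2
g(-2) = 1
f(1) = -4

-4


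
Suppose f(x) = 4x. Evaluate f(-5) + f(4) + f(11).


f(-5) = -20
f(4) = 16
f(11) = 44
Sum = 40

40


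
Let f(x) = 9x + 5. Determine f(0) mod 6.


f(0) = 5
5 mod 6 = 5

5


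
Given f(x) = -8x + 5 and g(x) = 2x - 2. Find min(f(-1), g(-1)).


f(-1) = 13
g(-1) = -4
min = -4

-4


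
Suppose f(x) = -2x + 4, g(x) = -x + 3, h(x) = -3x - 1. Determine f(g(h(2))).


h(2) = -7
g(-7) = 10
f(10) = -16

-16


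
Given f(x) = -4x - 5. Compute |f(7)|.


f(7) = -33
|-33| = 33

33


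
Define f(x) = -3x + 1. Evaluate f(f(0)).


f(0) = 1
f(1) = -2

-2


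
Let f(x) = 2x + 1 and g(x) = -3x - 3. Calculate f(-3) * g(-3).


f(-3) = -5
g(-3) = 6
Product = -30

-30


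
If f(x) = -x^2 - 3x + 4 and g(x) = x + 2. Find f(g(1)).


g(1) = 3
f(3) = (-1)*(3)^2 - 3*(3) + 4 = -14

-14


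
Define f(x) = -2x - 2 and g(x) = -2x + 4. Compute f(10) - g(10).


-6


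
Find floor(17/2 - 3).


17/2 = 8.5
8.5 - 3 = 5.5
floor(5.5) = 5

5


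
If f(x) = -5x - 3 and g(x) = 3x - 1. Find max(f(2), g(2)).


5


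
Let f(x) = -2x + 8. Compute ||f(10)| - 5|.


f(10) = -12
|-12| = 12
|12 - 5| = 7

7


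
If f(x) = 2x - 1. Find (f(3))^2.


f(3) = 5
(5)^2 = 25

25


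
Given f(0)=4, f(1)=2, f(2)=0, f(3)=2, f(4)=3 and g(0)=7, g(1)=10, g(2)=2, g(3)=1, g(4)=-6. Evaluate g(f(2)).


7


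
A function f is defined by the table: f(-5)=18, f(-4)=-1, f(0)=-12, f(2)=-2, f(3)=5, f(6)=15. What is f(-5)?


Reading from the table at x = -5

18


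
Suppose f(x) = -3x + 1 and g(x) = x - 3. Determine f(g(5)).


g(5) = 2
f(2) = -5

-5


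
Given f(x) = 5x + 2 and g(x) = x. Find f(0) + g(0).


f(0) = 2
g(0) = 0
Sum = 2

2


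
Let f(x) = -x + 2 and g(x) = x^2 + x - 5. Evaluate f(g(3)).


g(3) = 7
f(7) = -5

-5


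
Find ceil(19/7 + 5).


19/7 = 2.7143
2.7143 + 5 = 7.7143
ceil(7.7143) = 8

8


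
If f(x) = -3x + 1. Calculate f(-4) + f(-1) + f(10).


f(-4) = 13
f(-1) = 4
f(10) = -29
Sum = -12

-12


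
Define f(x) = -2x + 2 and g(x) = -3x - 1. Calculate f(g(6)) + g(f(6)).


f(g(6)) = 40
g(f(6)) = 29
Sum = 69

69


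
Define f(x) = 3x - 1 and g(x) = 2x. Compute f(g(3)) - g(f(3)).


f(g(3)) = 17
g(f(3)) = 16
Difference = 1

1


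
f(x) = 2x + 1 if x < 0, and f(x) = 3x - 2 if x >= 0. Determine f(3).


3 satisfies x >= 0
f(3) = 7

7


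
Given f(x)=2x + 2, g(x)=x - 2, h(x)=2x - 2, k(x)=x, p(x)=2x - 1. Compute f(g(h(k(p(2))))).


6


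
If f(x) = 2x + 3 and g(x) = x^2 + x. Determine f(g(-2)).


g(-2) = 2
f(2) = 7

7


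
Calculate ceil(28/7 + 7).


28/7 = 4
4 + 7 = 11
ceil(11) = 11

11


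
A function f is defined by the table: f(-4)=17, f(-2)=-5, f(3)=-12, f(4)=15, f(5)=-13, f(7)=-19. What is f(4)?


Reading from the table at x = 4

15


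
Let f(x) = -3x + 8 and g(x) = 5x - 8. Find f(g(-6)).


g(-6) = -38
f(-38) = 122

122


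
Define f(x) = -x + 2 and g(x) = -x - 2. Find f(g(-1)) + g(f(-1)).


f(g(-1)) = 3
g(f(-1)) = -5
Sum = -2

-2


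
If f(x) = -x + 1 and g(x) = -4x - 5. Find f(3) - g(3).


15


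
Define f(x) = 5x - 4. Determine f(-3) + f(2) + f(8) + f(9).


f(-3) = -19
f(2) = 6
f(8) = 36
f(9) = 41
Sum = 64

64


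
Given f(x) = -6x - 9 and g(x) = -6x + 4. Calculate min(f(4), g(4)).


f(4) = -33
g(4) = -20
min = -33

-33


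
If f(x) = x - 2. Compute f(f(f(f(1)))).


f(1) = -1
f(-1) = -3
f(-3) = -5
f(-5) = -7

-7


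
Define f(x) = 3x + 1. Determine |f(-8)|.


f(-8) = -23
|-23| = 23

23


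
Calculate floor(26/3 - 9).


-1


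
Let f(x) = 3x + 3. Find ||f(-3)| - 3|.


3


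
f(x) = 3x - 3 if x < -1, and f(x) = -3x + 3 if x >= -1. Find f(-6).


-21


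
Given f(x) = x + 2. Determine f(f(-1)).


f(-1) = 1
f(1) = 3

3


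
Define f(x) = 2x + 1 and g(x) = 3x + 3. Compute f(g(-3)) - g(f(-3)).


1


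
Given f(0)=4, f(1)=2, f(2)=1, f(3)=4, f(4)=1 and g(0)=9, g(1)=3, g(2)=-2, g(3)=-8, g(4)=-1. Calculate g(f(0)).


f(0) = 4
g(4) = -1

-1


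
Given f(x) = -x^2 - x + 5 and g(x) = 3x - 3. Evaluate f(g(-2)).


-67


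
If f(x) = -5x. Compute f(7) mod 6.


f(7) = -35
-35 mod 6 = 1

1


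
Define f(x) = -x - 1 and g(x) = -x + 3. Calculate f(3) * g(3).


f(3) = -4
g(3) = 0
Product = 0

0


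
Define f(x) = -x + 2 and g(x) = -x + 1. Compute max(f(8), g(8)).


f(8) = -6
g(8) = -7
max = -6

-6


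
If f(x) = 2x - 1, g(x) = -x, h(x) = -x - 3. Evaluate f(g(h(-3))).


h(-3) = 0
g(0) = 0
f(0) = -1

-1


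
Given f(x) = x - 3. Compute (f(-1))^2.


f(-1) = -4
(-4)^2 = 16

16


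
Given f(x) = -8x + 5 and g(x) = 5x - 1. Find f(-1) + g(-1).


f(-1) = 13
g(-1) = -6
Sum = 7

7


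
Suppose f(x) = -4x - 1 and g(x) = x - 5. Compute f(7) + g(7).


-27


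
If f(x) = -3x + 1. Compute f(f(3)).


25


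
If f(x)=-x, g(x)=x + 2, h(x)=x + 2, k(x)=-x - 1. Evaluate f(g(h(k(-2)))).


k(-2) = 1
h(1) = 3
g(3) = 5
f(5) = -5

-5


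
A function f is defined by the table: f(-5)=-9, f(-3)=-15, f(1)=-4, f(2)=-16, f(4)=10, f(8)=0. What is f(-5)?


Reading from the table at x = -5

-9


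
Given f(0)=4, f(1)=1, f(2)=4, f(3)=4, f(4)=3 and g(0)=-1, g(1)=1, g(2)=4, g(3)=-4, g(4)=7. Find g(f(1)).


f(1) = 1
g(1) = 1

1


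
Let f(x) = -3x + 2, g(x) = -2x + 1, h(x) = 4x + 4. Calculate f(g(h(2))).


71


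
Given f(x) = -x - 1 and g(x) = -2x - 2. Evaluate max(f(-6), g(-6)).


f(-6) = 5
g(-6) = 10
max = 10

10


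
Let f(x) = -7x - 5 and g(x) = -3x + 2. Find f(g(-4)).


g(-4) = 14
f(14) = -103

-103


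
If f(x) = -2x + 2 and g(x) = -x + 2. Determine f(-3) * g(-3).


f(-3) = 8
g(-3) = 5
Product = 40

40


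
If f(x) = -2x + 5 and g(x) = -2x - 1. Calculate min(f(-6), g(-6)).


f(-6) = 17
g(-6) = 11
min = 11

11


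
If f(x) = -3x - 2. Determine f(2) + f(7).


-31


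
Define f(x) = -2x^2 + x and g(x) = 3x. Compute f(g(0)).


g(0) = 0
f(0) = (-2)*(0)^2 + 1*(0) = 0

0


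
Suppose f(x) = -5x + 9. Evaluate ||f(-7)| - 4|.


f(-7) = 44
|44| = 44
|44 - 4| = 40

40


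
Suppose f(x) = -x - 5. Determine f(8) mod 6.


f(8) = -13
-13 mod 6 = 5

5


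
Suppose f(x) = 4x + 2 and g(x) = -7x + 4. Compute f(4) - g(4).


f(4) = 18
g(4) = -24
Difference = 42

42


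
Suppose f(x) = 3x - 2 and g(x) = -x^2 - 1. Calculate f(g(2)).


g(2) = -5
f(-5) = -17

-17


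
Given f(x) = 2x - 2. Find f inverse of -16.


Solve 2x - 2 = -16
x = (-16 + 2) / 2 = -7

-7


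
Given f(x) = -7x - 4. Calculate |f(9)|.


f(9) = -67
|-67| = 67

67


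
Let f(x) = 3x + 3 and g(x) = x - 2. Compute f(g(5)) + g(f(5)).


f(g(5)) = 12
g(f(5)) = 16
Sum = 28

28


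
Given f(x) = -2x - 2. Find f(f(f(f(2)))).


42


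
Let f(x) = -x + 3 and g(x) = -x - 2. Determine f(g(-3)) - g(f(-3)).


f(g(-3)) = 2
g(f(-3)) = -8
Difference = 10

10


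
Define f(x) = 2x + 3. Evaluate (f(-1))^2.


f(-1) = 1
(1)^2 = 1

1


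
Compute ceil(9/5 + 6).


9/5 = 1.8
1.8 + 6 = 7.8
ceil(7.8) = 8

8


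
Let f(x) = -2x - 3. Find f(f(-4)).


f(-4) = 5
f(5) = -13

-13


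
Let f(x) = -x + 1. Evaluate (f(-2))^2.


f(-2) = 3
(3)^2 = 9

9


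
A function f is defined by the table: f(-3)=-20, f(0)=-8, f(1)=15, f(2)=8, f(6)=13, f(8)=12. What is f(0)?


Reading from the table at x = 0

-8


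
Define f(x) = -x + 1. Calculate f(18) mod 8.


f(18) = -17
-17 mod 8 = 7

7


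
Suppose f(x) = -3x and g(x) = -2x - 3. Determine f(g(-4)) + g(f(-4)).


-42


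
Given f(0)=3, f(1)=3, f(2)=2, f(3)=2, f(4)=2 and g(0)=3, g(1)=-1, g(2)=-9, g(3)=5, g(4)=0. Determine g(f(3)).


f(3) = 2
g(2) = -9

-9


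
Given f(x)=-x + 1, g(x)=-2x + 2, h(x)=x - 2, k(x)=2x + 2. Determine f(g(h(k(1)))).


3


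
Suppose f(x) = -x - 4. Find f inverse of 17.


Solve -x - 4 = 17
x = (17 + 4) / (-1) = -21

-21


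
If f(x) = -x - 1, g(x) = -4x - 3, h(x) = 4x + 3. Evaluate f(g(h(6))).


h(6) = 27
g(27) = -111
f(-111) = 110

110


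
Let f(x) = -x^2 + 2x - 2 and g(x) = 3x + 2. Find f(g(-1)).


g(-1) = -1
f(-1) = (-1)*(-1)^2 + 2*(-1) - 2 = -5

-5


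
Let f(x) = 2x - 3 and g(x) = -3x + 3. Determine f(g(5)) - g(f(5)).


-9


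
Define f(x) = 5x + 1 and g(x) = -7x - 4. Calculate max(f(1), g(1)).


f(1) = 6
g(1) = -11
max = 6

6


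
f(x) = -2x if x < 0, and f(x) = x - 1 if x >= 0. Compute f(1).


1 satisfies x >= 0
f(1) = 0

0


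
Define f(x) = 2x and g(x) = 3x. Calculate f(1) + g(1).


f(1) = 2
g(1) = 3
Sum = 5

5


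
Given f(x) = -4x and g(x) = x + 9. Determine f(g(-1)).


-32


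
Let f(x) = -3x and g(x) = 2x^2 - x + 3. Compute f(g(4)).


g(4) = 31
f(31) = -93

-93


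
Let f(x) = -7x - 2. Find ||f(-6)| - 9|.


f(-6) = 40
|40| = 40
|40 - 9| = 31

31


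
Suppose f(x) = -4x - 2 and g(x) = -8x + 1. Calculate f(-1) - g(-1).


f(-1) = 2
g(-1) = 9
Difference = -7

-7


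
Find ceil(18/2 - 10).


18/2 = 9
9 - 10 = -1
ceil(-1) = -1

-1


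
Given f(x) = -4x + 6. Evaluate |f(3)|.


6


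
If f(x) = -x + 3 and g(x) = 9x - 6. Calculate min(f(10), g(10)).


f(10) = -7
g(10) = 84
min = -7

-7


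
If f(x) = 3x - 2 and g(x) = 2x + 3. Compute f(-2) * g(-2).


f(-2) = -8
g(-2) = -1
Product = 8

8


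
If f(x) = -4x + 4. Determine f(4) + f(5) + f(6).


-48


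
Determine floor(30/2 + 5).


30/2 = 15
15 + 5 = 20
floor(20) = 20

20


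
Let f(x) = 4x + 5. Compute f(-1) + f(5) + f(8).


f(-1) = 1
f(5) = 25
f(8) = 37
Sum = 63

63


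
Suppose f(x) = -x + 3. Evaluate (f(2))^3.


f(2) = 1
(1)^3 = 1

1


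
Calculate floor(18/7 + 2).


18/7 = 2.5714
2.5714 + 2 = 4.5714
floor(4.5714) = 4

4


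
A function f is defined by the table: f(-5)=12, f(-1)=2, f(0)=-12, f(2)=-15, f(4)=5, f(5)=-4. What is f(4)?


Reading from the table at x = 4

5


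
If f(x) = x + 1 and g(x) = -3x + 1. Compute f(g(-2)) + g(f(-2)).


f(g(-2)) = 8
g(f(-2)) = 4
Sum = 12

12


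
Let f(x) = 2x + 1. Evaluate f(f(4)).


f(4) = 9
f(9) = 19

19


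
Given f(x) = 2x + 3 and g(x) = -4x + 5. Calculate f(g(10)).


g(10) = -35
f(-35) = -67

-67


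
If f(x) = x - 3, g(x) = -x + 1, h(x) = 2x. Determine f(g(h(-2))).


2


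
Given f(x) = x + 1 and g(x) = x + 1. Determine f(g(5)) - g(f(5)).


f(g(5)) = 7
g(f(5)) = 7
Difference = 0

0


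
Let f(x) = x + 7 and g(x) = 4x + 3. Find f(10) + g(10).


f(10) = 17
g(10) = 43
Sum = 60

60


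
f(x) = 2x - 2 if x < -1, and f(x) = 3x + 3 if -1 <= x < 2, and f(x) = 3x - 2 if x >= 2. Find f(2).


2 satisfies x >= 2
f(2) = 4

4


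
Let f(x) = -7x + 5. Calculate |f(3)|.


f(3) = -16
|-16| = 16

16


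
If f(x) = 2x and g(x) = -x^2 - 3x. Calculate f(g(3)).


g(3) = -18
f(-18) = -36

-36


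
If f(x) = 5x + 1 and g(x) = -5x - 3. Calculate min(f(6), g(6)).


f(6) = 31
g(6) = -33
min = -33

-33


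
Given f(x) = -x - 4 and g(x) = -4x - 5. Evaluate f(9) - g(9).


f(9) = -13
g(9) = -41
Difference = 28

28


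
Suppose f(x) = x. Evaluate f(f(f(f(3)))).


3


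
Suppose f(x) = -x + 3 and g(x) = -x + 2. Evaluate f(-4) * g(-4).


42


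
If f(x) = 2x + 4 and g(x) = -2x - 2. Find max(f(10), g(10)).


24


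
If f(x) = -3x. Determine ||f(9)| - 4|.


23


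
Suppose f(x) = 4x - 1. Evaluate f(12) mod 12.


f(12) = 47
47 mod 12 = 11

11


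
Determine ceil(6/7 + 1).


6/7 = 0.8571
0.8571 + 1 = 1.8571
ceil(1.8571) = 2

2


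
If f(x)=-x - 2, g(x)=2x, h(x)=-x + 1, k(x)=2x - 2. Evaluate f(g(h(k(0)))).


k(0) = -2
h(-2) = 3
g(3) = 6
f(6) = -8

-8


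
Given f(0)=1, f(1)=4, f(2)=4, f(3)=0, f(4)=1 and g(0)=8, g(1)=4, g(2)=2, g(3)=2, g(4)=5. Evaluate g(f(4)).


4


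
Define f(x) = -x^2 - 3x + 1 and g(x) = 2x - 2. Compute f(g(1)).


g(1) = 0
f(0) = (-1)*(0)^2 - 3*(0) + 1 = 1

1


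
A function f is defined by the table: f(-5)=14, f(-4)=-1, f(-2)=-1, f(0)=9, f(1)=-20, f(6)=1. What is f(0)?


Reading from the table at x = 0

9


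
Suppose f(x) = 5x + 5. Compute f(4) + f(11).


f(4) = 25
f(11) = 60
Sum = 85

85


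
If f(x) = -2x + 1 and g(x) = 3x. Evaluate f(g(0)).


g(0) = 0
f(0) = 1

1


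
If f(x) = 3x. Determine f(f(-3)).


f(-3) = -9
f(-9) = -27

-27


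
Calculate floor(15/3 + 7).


15/3 = 5
5 + 7 = 12
floor(12) = 12

12


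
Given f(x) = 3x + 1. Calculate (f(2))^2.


f(2) = 7
(7)^2 = 49

49


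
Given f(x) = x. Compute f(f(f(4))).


f(4) = 4
f(4) = 4
f(4) = 4

4


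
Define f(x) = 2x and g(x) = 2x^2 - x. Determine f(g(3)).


g(3) = 15
f(15) = 30

30


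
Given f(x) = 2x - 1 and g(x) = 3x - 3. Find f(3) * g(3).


f(3) = 5
g(3) = 6
Product = 30

30


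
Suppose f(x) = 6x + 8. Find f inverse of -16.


Solve 6x + 8 = -16
x = (-16 - 8) / 6 = -4

-4


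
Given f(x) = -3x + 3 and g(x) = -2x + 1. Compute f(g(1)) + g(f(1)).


f(g(1)) = 6
g(f(1)) = 1
Sum = 7

7


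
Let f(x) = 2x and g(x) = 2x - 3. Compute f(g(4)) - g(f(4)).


f(g(4)) = 10
g(f(4)) = 13
Difference = -3

-3


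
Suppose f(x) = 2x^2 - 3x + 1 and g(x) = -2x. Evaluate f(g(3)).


g(3) = -6
f(-6) = 2*(-6)^2 - 3*(-6) + 1 = 91

91


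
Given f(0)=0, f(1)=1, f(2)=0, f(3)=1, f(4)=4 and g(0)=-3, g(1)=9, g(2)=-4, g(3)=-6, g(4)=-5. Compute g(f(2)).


f(2) = 0
g(0) = -3

-3


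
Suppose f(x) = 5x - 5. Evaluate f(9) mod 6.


f(9) = 40
40 mod 6 = 4

4


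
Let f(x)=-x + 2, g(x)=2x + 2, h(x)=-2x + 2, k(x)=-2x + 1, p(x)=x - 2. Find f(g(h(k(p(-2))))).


32


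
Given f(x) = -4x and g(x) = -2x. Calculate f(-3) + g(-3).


f(-3) = 12
g(-3) = 6
Sum = 18

18


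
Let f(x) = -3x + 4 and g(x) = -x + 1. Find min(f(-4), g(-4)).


f(-4) = 16
g(-4) = 5
min = 5

5


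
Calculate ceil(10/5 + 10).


12


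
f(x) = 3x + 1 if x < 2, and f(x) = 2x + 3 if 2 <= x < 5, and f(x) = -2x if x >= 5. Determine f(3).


3 satisfies 2 <= x < 5
f(3) = 9

9


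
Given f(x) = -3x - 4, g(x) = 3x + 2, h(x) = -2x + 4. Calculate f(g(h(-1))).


h(-1) = 6
g(6) = 20
f(20) = -64

-64


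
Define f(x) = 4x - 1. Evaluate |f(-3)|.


13


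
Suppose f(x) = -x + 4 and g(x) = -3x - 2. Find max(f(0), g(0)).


f(0) = 4
g(0) = -2
max = 4

4


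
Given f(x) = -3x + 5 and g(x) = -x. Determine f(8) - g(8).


f(8) = -19
g(8) = -8
Difference = -11

-11


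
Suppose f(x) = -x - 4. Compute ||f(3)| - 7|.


f(3) = -7
|-7| = 7
|7 - 7| = 0

0


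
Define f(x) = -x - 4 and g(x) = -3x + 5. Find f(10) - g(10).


f(10) = -14
g(10) = -25
Difference = 11

11


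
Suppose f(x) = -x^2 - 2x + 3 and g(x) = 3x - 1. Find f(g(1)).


-5


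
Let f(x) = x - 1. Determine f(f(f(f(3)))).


f(3) = 2
f(2) = 1
f(1) = 0
f(0) = -1

-1


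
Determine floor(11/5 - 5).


11/5 = 2.2
2.2 - 5 = -2.8
floor(-2.8) = -3

-3


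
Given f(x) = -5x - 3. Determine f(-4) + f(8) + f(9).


f(-4) = 17
f(8) = -43
f(9) = -48
Sum = -74

-74


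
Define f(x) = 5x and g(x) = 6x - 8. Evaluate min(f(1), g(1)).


f(1) = 5
g(1) = -2
min = -2

-2


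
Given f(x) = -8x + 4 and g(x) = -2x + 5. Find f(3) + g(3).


f(3) = -20
g(3) = -1
Sum = -21

-21


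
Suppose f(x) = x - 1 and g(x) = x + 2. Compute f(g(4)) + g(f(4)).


f(g(4)) = 5
g(f(4)) = 5
Sum = 10

10


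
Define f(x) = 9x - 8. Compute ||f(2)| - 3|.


f(2) = 10
|10| = 10
|10 - 3| = 7

7


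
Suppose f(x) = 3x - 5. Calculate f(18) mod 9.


f(18) = 49
49 mod 9 = 4

4


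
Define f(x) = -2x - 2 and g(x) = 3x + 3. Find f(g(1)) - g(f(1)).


f(g(1)) = -14
g(f(1)) = -9
Difference = -5

-5


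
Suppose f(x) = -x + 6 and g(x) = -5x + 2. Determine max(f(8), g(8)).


f(8) = -2
g(8) = -38
max = -2

-2


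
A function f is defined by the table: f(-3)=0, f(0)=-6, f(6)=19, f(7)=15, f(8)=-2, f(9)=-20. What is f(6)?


Reading from the table at x = 6

19


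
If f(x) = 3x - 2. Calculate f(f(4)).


f(4) = 10
f(10) = 28

28


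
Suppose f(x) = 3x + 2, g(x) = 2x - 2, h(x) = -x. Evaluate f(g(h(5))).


h(5) = -5
g(-5) = -12
f(-12) = -34

-34


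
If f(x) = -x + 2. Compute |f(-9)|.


11


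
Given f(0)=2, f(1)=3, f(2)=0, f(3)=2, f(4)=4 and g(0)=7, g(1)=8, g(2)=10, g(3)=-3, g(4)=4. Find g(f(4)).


f(4) = 4
g(4) = 4

4


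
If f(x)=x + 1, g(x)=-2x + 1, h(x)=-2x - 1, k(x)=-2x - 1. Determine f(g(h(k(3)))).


k(3) = -7
h(-7) = 13
g(13) = -25
f(-25) = -24

-24


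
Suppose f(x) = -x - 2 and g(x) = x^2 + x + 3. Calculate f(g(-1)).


g(-1) = 3
f(3) = -5

-5


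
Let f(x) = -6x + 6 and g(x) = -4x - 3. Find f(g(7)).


g(7) = -31
f(-31) = 192

192


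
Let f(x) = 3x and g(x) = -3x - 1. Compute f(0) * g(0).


f(0) = 0
g(0) = -1
Product = 0

0


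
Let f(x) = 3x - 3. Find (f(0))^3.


-27


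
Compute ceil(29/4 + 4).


29/4 = 7.25
7.25 + 4 = 11.25
ceil(11.25) = 12

12


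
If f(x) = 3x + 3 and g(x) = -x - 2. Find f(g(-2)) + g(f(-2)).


f(g(-2)) = 3
g(f(-2)) = 1
Sum = 4

4


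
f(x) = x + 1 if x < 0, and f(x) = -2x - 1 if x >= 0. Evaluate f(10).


10 satisfies x >= 0
f(10) = -21

-21


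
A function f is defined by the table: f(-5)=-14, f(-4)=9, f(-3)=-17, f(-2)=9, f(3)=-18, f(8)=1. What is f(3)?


Reading from the table at x = 3

-18


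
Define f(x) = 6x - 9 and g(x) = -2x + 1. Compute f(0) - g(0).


-10


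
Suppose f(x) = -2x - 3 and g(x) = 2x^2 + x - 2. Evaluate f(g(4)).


g(4) = 34
f(34) = -71

-71


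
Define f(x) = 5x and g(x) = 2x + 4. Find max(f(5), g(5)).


f(5) = 25
g(5) = 14
max = 25

25


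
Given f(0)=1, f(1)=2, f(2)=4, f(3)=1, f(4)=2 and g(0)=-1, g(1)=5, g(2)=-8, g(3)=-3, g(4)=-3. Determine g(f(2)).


-3
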